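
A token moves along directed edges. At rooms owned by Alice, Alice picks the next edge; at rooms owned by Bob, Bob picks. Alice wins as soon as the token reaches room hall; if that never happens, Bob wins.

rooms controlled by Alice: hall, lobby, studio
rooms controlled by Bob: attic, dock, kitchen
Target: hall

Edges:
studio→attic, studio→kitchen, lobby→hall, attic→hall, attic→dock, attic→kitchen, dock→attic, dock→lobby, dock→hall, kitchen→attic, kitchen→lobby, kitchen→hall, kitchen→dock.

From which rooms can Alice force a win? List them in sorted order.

A0 = {hall}
A1: add {lobby} — lobby (Alice) has lobby→hall.
A2 = A1; e.g. attic (Bob) can still go to dock. Fixed point.
Alice's winning region = {hall, lobby}.

hall, lobby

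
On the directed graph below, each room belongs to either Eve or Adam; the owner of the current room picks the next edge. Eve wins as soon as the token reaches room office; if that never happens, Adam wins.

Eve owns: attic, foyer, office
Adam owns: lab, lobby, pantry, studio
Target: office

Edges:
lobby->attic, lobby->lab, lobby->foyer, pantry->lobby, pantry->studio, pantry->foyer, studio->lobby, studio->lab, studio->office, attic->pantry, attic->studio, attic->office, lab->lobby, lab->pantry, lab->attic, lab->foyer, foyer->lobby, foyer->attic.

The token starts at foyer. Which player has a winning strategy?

A0 = {office}
A1: add {attic} — attic (Eve) has attic→office.
A2: add {foyer} — foyer (Eve) has foyer→attic.
A3 = A2; e.g. lobby (Adam) can still go to lab. Fixed point.
foyer ∈ A2, so Eve can force the target.

Eve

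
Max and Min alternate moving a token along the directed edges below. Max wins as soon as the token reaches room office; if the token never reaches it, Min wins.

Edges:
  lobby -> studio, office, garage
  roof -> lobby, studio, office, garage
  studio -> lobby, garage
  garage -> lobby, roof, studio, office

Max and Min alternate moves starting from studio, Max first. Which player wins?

Track states (vertex, player-to-move).
A0 = {(office,Max), (office,Min)}
A1: add {(lobby,Max), (roof,Max), (garage,Max)}.
A2: add {(studio,Min)}.
A3 = A2; e.g. (lobby,Min) stays out. (studio,Max) never enters ⇒ Min avoids the target.

Min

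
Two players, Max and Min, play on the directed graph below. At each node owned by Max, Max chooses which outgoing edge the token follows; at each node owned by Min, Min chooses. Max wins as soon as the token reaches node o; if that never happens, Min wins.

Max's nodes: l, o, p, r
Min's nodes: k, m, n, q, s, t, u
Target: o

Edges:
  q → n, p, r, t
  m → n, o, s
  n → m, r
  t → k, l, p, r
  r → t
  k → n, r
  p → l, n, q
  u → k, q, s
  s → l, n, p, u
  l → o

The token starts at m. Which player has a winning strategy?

Min

A0 = {o}
A1: add {l} — l (Max) has l→o.
A2: add {p} — p (Max) has p→l.
A3 = A2; e.g. k (Min) can still go to n. Fixed point.
m never enters the attractor, so Min can avoid the target forever.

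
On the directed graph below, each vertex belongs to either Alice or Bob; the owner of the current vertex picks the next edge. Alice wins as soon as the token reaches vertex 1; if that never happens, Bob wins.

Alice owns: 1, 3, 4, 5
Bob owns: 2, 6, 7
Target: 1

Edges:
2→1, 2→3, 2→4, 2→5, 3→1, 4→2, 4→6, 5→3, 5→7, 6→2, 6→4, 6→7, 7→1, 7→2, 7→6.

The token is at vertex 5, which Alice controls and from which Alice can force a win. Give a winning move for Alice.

3

A0 = {1}
A1: add {3} — 3 (Alice) has 3→1.
A2: add {5} — 5 (Alice) has 5→3.
A3 = A2; e.g. 2 (Bob) can still go to 4. Fixed point.
From 5, successor 3 is in the attractor (rank 1); the other successor 7 is not.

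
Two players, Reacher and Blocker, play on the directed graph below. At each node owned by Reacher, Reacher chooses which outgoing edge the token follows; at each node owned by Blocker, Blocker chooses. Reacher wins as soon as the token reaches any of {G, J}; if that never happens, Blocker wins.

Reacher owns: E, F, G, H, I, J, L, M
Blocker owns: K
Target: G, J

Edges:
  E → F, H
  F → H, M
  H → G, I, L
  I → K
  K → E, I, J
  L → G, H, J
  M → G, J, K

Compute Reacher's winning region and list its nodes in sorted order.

E, F, G, H, J, L, M

A0 = {G, J}
A1: add {H, L, M} — H (Reacher) has H→G; L (Reacher) has L→G; M (Reacher) has M→G.
A2: add {E, F} — E (Reacher) has E→H; F (Reacher) has F→H.
A3 = A2; e.g. I (Reacher) has no edge into A2. Fixed point.
Reacher's winning region = {E, F, G, H, J, L, M}.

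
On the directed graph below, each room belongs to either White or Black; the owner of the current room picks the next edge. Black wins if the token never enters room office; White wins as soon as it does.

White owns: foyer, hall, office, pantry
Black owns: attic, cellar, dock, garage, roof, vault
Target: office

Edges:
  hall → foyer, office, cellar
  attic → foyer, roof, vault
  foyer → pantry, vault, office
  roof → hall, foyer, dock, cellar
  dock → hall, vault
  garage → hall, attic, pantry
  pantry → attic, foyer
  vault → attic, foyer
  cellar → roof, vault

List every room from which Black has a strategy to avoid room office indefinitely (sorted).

A0 = {office}
A1: add {foyer, hall} — hall (White) has hall→office; foyer (White) has foyer→office.
A2: add {pantry} — pantry (White) has pantry→foyer.
A3 = A2; e.g. attic (Black) can still go to roof. Fixed point.
White's attractor = {foyer, hall, office, pantry}; Black avoids the target exactly from the complement.

attic, cellar, dock, garage, roof, vault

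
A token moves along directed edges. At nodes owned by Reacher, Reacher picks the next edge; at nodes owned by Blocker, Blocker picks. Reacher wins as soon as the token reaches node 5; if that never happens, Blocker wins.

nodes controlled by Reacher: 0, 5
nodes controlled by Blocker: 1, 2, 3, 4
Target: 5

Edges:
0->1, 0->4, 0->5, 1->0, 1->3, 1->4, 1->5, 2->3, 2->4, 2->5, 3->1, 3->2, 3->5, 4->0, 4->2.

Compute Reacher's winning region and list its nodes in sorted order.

0, 5

A0 = {5}
A1: add {0} — 0 (Reacher) has 0→5.
A2 = A1; e.g. 1 (Blocker) can still go to 3. Fixed point.
Reacher's winning region = {0, 5}.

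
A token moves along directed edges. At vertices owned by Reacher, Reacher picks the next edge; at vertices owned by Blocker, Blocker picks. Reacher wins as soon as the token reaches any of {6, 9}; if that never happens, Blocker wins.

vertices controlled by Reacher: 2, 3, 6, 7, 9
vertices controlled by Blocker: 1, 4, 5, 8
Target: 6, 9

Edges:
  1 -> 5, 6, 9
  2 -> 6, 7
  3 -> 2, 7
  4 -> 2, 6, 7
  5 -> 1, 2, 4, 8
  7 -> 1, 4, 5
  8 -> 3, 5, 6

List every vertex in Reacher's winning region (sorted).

2, 3, 6, 9

A0 = {6, 9}
A1: add {2} — 2 (Reacher) has 2→6.
A2: add {3} — 3 (Reacher) has 3→2.
A3 = A2; e.g. 1 (Blocker) can still go to 5. Fixed point.
Reacher's winning region = {2, 3, 6, 9}.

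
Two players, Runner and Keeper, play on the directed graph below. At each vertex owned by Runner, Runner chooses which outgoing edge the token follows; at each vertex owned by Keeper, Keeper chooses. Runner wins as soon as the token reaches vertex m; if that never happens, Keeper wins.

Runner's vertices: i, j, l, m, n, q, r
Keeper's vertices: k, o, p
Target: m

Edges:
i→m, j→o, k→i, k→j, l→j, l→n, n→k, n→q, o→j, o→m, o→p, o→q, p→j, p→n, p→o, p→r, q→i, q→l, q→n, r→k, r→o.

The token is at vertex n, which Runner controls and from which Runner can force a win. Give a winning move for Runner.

A0 = {m}
A1: add {i} — i (Runner) has i→m.
A2: add {q} — q (Runner) has q→i.
A3: add {n} — n (Runner) has n→q.
A4: add {l} — l (Runner) has l→n.
A5 = A4; e.g. j (Runner) has no edge into A4. Fixed point.
From n, successor q is in the attractor (rank 2); the other successor k is not.

q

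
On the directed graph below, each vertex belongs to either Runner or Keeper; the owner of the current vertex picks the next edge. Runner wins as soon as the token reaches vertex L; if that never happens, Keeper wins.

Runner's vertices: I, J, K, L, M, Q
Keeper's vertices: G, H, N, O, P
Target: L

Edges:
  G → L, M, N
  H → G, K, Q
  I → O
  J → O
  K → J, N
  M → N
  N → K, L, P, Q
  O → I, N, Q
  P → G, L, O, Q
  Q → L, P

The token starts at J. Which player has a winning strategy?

A0 = {L}
A1: add {Q} — Q (Runner) has Q→L.
A2 = A1; e.g. G (Keeper) can still go to M. Fixed point.
J never enters the attractor, so Keeper can avoid the target forever.

Keeper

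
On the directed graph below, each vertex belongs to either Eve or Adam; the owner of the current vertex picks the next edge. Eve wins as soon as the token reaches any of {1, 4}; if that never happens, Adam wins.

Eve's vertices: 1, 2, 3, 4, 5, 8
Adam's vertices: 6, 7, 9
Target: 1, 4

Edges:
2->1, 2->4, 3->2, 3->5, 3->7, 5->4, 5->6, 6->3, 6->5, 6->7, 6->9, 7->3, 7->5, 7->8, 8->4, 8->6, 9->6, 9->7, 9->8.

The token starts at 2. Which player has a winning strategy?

Eve

A0 = {1, 4}
A1: add {2, 5, 8} — 2 (Eve) has 2→1; 5 (Eve) has 5→4; 8 (Eve) has 8→4.
2 ∈ A1, so Eve can force the target.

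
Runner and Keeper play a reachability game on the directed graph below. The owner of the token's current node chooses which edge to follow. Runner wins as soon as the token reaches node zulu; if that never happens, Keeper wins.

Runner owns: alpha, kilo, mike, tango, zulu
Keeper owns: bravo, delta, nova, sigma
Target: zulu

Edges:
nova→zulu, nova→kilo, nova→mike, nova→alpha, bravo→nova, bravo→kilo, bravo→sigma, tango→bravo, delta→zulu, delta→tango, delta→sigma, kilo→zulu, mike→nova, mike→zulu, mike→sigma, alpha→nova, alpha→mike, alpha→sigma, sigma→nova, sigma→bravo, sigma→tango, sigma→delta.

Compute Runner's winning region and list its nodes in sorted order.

alpha, kilo, mike, nova, zulu

A0 = {zulu}
A1: add {kilo, mike} — kilo (Runner) has kilo→zulu; mike (Runner) has mike→zulu.
A2: add {alpha} — alpha (Runner) has alpha→mike.
A3: add {nova} — nova (Keeper): all of {zulu, kilo, mike, alpha} already in.
A4 = A3; e.g. bravo (Keeper) can still go to sigma. Fixed point.
Runner's winning region = {alpha, kilo, mike, nova, zulu}.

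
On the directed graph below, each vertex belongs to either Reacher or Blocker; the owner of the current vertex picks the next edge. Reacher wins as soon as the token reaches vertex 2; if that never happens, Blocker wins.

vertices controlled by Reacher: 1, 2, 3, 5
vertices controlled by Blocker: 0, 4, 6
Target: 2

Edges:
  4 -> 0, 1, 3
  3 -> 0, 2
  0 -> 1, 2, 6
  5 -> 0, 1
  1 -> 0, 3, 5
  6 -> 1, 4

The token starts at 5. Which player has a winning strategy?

Reacher

A0 = {2}
A1: add {3} — 3 (Reacher) has 3→2.
A2: add {1} — 1 (Reacher) has 1→3.
A3: add {5} — 5 (Reacher) has 5→1.
A4 = A3; e.g. 0 (Blocker) can still go to 6. Fixed point.
5 ∈ A3, so Reacher can force the target.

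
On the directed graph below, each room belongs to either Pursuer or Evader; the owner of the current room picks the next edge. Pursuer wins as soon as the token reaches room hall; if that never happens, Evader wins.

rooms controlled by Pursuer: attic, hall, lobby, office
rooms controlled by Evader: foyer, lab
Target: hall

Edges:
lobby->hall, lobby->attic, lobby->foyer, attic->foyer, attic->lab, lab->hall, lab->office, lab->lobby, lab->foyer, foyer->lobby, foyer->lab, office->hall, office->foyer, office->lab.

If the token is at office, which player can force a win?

A0 = {hall}
A1: add {lobby, office} — office (Pursuer) has office→hall; lobby (Pursuer) has lobby→hall.
A2 = A1; e.g. attic (Pursuer) has no edge into A1. Fixed point.
office ∈ A1, so Pursuer can force the target.

Pursuer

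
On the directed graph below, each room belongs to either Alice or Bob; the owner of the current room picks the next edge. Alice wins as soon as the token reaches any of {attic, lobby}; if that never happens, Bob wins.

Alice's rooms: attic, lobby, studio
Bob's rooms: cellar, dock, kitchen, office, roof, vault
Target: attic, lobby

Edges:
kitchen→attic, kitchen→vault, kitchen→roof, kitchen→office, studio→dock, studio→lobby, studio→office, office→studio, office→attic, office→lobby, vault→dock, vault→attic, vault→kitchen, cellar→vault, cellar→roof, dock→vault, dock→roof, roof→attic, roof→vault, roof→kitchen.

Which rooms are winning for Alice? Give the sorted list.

A0 = {attic, lobby}
A1: add {studio} — studio (Alice) has studio→lobby.
A2: add {office} — office (Bob): all of {studio, attic, lobby} already in.
A3 = A2; e.g. dock (Bob) can still go to vault. Fixed point.
Alice's winning region = {attic, lobby, office, studio}.

attic, lobby, office, studio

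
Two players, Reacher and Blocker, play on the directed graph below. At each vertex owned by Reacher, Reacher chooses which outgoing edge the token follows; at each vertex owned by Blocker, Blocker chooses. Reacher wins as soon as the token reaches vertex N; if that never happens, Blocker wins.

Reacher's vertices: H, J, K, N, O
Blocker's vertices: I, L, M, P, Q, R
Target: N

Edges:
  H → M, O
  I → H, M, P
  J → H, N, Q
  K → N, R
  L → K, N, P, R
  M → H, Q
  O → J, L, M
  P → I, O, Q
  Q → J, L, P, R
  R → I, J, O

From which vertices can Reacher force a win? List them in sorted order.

H, J, K, N, O

A0 = {N}
A1: add {J, K} — J (Reacher) has J→N; K (Reacher) has K→N.
A2: add {O} — O (Reacher) has O→J.
A3: add {H} — H (Reacher) has H→O.
A4 = A3; e.g. I (Blocker) can still go to M. Fixed point.
Reacher's winning region = {H, J, K, N, O}.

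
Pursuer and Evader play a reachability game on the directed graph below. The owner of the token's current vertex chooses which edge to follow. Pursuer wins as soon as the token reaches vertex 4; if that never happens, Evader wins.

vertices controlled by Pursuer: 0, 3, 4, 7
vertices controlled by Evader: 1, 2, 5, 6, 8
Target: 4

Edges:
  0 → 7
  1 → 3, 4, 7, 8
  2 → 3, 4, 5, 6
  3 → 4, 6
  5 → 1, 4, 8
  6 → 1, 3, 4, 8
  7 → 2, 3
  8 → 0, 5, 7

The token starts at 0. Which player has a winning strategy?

A0 = {4}
A1: add {3} — 3 (Pursuer) has 3→4.
A2: add {7} — 7 (Pursuer) has 7→3.
A3: add {0} — 0 (Pursuer) has 0→7.
A4 = A3; e.g. 1 (Evader) can still go to 8. Fixed point.
0 ∈ A3, so Pursuer can force the target.

Pursuer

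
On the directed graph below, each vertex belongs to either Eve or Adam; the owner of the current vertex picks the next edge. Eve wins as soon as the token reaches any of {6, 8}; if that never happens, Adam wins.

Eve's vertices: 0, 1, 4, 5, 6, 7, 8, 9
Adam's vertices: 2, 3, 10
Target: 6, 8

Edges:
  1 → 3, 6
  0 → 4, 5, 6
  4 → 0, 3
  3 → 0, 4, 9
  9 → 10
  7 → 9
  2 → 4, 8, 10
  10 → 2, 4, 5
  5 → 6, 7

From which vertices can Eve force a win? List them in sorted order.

A0 = {6, 8}
A1: add {0, 1, 5} — 0 (Eve) has 0→6; 1 (Eve) has 1→6; 5 (Eve) has 5→6.
A2: add {4} — 4 (Eve) has 4→0.
A3 = A2; e.g. 2 (Adam) can still go to 10. Fixed point.
Eve's winning region = {0, 1, 4, 5, 6, 8}.

0, 1, 4, 5, 6, 8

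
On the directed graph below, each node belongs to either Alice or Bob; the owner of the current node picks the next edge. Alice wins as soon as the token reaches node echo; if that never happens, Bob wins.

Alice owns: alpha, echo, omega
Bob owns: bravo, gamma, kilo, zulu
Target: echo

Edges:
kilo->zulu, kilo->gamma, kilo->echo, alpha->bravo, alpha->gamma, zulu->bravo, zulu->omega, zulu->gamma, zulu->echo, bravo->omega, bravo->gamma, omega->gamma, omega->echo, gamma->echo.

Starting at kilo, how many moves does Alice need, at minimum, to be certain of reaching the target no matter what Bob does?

4

A0 = {echo}
A1: add {gamma, omega} — omega (Alice) has omega→echo; gamma (Bob): all of {echo} already in.
A2: add {alpha, bravo} — alpha (Alice) has alpha→gamma; bravo (Bob): all of {omega, gamma} already in.
A3: add {zulu} — zulu (Bob): all of {bravo, omega, gamma, echo} already in.
A4: add {kilo} — kilo (Bob): all of {zulu, gamma, echo} already in.
A4 = all vertices. Fixed point.
kilo enters the attractor at level 4, so Alice can force the target in 4 moves from there.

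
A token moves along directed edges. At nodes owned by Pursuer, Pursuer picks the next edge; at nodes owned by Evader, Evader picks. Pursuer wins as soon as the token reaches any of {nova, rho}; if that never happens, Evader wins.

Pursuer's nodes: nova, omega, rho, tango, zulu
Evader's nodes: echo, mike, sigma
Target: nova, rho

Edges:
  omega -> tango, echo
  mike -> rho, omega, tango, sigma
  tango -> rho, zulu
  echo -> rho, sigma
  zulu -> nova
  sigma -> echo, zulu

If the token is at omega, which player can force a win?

A0 = {nova, rho}
A1: add {tango, zulu} — tango (Pursuer) has tango→rho; zulu (Pursuer) has zulu→nova.
A2: add {omega} — omega (Pursuer) has omega→tango.
A3 = A2; e.g. mike (Evader) can still go to sigma. Fixed point.
omega ∈ A2, so Pursuer can force the target.

Pursuer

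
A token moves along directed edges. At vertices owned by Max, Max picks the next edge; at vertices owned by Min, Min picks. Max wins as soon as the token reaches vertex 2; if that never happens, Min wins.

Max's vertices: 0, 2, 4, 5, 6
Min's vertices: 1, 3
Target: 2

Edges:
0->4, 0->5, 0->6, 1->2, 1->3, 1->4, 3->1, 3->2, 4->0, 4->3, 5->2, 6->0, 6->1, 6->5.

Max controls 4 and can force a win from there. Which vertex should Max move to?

A0 = {2}
A1: add {5} — 5 (Max) has 5→2.
A2: add {0, 6} — 0 (Max) has 0→5; 6 (Max) has 6→5.
A3: add {4} — 4 (Max) has 4→0.
A4 = A3; e.g. 1 (Min) can still go to 3. Fixed point.
From 4, successor 0 is in the attractor (rank 2); the other successor 3 is not.

0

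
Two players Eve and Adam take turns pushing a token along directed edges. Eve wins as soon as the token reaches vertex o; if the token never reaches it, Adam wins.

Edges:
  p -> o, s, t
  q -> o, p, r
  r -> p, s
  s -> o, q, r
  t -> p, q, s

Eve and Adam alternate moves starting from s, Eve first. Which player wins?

Eve

Track states (vertex, player-to-move).
A0 = {(o,Eve), (o,Adam)}
A1: add {(p,Eve), (q,Eve), (s,Eve)}.
(s,Eve) ∈ A1 ⇒ Eve forces the target.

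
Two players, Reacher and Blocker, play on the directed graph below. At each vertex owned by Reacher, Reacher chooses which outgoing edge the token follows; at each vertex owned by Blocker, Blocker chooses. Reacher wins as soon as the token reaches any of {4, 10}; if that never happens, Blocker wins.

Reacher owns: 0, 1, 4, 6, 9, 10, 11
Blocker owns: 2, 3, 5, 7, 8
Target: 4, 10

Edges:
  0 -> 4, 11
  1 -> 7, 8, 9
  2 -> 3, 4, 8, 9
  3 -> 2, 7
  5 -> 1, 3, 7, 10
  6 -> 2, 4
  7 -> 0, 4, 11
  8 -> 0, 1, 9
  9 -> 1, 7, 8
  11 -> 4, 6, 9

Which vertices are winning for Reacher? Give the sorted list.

A0 = {4, 10}
A1: add {0, 6, 11} — 0 (Reacher) has 0→4; 6 (Reacher) has 6→4; 11 (Reacher) has 11→4.
A2: add {7} — 7 (Blocker): all of {0, 4, 11} already in.
A3: add {1, 9} — 1 (Reacher) has 1→7; 9 (Reacher) has 9→7.
A4: add {8} — 8 (Blocker): all of {0, 1, 9} already in.
A5 = A4; e.g. 2 (Blocker) can still go to 3. Fixed point.
Reacher's winning region = {0, 1, 4, 6, 7, 8, 9, 10, 11}.

0, 1, 4, 6, 7, 8, 9, 10, 11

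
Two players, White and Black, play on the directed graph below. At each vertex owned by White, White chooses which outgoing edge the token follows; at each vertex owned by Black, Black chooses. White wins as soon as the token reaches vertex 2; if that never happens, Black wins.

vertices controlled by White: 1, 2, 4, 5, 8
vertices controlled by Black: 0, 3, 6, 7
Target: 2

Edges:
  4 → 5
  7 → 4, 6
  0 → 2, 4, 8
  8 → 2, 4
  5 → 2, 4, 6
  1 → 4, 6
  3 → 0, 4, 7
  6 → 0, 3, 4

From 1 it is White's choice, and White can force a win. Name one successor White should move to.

4

A0 = {2}
A1: add {5, 8} — 5 (White) has 5→2; 8 (White) has 8→2.
A2: add {4} — 4 (White) has 4→5.
A3: add {0, 1} — 0 (Black): all of {2, 4, 8} already in; 1 (White) has 1→4.
A4 = A3; e.g. 3 (Black) can still go to 7. Fixed point.
From 1, successor 4 is in the attractor (rank 2); the other successor 6 is not.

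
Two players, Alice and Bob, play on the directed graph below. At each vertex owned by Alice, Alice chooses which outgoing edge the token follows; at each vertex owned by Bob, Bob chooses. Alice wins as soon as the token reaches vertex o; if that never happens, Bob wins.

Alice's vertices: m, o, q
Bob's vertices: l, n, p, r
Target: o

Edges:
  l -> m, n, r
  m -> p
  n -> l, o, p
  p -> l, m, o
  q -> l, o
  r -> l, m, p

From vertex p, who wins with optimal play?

A0 = {o}
A1: add {q} — q (Alice) has q→o.
A2 = A1; e.g. l (Bob) can still go to m. Fixed point.
p never enters the attractor, so Bob can avoid the target forever.

Bob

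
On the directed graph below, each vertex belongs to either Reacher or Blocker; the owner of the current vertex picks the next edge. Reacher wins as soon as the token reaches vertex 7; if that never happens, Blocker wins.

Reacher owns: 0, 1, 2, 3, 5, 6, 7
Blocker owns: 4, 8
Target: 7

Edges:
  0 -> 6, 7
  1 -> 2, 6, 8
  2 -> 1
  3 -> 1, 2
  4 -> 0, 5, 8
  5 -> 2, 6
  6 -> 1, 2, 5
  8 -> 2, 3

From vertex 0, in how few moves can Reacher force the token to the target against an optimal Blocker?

A0 = {7}
A1: add {0} — 0 (Reacher) has 0→7.
A2 = A1; e.g. 1 (Reacher) has no edge into A1. Fixed point.
0 enters the attractor at level 1, so Reacher can force the target in 1 move from there.

1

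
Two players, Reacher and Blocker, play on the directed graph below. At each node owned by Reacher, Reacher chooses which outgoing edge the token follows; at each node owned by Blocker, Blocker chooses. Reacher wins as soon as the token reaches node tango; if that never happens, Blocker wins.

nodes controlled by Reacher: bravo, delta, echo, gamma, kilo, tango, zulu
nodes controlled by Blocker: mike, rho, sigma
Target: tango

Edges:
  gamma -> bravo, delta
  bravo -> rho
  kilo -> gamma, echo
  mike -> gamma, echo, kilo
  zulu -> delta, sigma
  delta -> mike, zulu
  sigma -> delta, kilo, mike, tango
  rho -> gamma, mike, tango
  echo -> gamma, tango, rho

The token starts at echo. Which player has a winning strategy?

Reacher

A0 = {tango}
A1: add {echo} — echo (Reacher) has echo→tango.
echo ∈ A1, so Reacher can force the target.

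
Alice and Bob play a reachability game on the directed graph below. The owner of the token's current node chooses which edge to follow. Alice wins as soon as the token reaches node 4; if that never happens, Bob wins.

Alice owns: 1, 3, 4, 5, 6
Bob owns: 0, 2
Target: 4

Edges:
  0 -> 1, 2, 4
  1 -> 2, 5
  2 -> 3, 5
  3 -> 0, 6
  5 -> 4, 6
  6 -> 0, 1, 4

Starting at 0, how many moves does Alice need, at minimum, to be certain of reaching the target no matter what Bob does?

A0 = {4}
A1: add {5, 6} — 5 (Alice) has 5→4; 6 (Alice) has 6→4.
A2: add {1, 3} — 1 (Alice) has 1→5; 3 (Alice) has 3→6.
A3: add {2} — 2 (Bob): all of {3, 5} already in.
A4: add {0} — 0 (Bob): all of {1, 2, 4} already in.
A4 = all vertices. Fixed point.
0 enters the attractor at level 4, so Alice can force the target in 4 moves from there.

4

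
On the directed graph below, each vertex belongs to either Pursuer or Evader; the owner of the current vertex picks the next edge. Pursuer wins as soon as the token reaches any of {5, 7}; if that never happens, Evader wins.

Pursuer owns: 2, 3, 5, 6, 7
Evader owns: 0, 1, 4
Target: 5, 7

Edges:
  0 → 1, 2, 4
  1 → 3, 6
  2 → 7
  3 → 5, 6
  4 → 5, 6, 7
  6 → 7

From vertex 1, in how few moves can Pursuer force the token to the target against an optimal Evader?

2

A0 = {5, 7}
A1: add {2, 3, 6} — 2 (Pursuer) has 2→7; 3 (Pursuer) has 3→5; 6 (Pursuer) has 6→7.
A2: add {1, 4} — 1 (Evader): all of {3, 6} already in; 4 (Evader): all of {5, 6, 7} already in.
1 enters the attractor at level 2, so Pursuer can force the target in 2 moves from there.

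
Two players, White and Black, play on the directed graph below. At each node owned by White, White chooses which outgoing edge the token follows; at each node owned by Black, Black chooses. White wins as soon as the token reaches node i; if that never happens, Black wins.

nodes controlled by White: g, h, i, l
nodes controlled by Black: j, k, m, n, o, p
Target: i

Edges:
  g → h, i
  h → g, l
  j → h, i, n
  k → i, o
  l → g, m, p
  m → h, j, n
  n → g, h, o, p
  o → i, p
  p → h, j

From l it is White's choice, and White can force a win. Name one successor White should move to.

g

A0 = {i}
A1: add {g} — g (White) has g→i.
A2: add {h, l} — h (White) has h→g; l (White) has l→g.
A3 = A2; e.g. j (Black) can still go to n. Fixed point.
From l, successor g is in the attractor (rank 1); the other successors m, p are not.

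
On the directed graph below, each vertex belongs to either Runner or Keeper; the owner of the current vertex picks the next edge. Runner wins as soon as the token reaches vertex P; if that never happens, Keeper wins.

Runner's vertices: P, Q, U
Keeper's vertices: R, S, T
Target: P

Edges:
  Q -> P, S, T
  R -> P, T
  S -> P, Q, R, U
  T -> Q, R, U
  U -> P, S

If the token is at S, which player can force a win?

Keeper

A0 = {P}
A1: add {Q, U} — Q (Runner) has Q→P; U (Runner) has U→P.
A2 = A1; e.g. R (Keeper) can still go to T. Fixed point.
S never enters the attractor, so Keeper can avoid the target forever.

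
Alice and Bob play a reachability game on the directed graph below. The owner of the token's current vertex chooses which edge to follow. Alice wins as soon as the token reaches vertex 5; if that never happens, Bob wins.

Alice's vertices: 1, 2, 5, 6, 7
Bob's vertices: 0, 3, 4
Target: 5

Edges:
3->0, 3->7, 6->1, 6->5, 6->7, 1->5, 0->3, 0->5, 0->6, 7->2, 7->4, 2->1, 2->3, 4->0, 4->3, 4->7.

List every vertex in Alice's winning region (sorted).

A0 = {5}
A1: add {1, 6} — 1 (Alice) has 1→5; 6 (Alice) has 6→5.
A2: add {2} — 2 (Alice) has 2→1.
A3: add {7} — 7 (Alice) has 7→2.
A4 = A3; e.g. 0 (Bob) can still go to 3. Fixed point.
Alice's winning region = {1, 2, 5, 6, 7}.

1, 2, 5, 6, 7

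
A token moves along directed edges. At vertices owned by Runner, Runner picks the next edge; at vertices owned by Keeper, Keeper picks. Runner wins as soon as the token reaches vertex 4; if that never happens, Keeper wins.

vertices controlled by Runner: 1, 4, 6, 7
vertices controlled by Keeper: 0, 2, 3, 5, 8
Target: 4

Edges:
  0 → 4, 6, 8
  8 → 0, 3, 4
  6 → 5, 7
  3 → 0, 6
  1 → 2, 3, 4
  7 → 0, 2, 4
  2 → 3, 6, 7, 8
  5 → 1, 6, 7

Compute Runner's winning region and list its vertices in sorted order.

A0 = {4}
A1: add {1, 7} — 1 (Runner) has 1→4; 7 (Runner) has 7→4.
A2: add {6} — 6 (Runner) has 6→7.
A3: add {5} — 5 (Keeper): all of {1, 6, 7} already in.
A4 = A3; e.g. 0 (Keeper) can still go to 8. Fixed point.
Runner's winning region = {1, 4, 5, 6, 7}.

1, 4, 5, 6, 7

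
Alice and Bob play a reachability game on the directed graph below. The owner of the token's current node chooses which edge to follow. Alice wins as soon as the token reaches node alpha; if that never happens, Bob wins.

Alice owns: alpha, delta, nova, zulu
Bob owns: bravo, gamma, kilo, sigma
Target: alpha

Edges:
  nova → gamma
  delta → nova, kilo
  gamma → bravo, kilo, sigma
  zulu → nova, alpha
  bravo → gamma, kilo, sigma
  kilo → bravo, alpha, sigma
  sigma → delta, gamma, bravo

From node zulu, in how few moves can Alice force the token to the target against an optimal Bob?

A0 = {alpha}
A1: add {zulu} — zulu (Alice) has zulu→alpha.
A2 = A1; e.g. nova (Alice) has no edge into A1. Fixed point.
zulu enters the attractor at level 1, so Alice can force the target in 1 move from there.

1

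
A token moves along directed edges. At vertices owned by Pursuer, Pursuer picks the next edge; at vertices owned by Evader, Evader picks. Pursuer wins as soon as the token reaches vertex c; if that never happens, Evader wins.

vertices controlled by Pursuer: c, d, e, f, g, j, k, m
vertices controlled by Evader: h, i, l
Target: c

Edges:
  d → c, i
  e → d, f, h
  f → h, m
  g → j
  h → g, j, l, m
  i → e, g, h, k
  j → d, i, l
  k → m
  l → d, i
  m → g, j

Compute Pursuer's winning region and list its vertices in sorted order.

A0 = {c}
A1: add {d} — d (Pursuer) has d→c.
A2: add {e, j} — e (Pursuer) has e→d; j (Pursuer) has j→d.
A3: add {g, m} — g (Pursuer) has g→j; m (Pursuer) has m→j.
A4: add {f, k} — f (Pursuer) has f→m; k (Pursuer) has k→m.
A5 = A4; e.g. h (Evader) can still go to l. Fixed point.
Pursuer's winning region = {c, d, e, f, g, j, k, m}.

c, d, e, f, g, j, k, m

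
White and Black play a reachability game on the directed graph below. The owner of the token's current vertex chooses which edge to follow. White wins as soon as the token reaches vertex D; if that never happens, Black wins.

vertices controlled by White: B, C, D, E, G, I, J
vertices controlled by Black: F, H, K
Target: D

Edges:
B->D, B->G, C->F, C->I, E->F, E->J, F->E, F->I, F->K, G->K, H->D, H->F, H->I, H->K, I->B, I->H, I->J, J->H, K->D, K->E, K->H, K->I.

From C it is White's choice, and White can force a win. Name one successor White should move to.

I

A0 = {D}
A1: add {B} — B (White) has B→D.
A2: add {I} — I (White) has I→B.
A3: add {C} — C (White) has C→I.
A4 = A3; e.g. E (White) has no edge into A3. Fixed point.
From C, successor I is in the attractor (rank 2); the other successor F is not.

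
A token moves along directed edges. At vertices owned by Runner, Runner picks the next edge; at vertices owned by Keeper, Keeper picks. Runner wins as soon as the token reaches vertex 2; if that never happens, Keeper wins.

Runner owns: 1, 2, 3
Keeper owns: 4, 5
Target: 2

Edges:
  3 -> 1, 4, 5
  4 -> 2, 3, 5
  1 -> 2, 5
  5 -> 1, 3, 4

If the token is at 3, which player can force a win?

A0 = {2}
A1: add {1} — 1 (Runner) has 1→2.
A2: add {3} — 3 (Runner) has 3→1.
A3 = A2; e.g. 4 (Keeper) can still go to 5. Fixed point.
3 ∈ A2, so Runner can force the target.

Runner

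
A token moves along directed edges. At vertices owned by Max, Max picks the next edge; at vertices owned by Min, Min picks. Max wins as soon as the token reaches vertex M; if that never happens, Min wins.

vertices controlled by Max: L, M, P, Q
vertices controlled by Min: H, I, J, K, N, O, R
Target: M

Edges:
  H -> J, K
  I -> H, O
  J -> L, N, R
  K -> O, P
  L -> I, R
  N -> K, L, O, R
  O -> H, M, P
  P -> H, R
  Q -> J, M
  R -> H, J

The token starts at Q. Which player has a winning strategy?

Max

A0 = {M}
A1: add {Q} — Q (Max) has Q→M.
A2 = A1; e.g. H (Min) can still go to J. Fixed point.
Q ∈ A1, so Max can force the target.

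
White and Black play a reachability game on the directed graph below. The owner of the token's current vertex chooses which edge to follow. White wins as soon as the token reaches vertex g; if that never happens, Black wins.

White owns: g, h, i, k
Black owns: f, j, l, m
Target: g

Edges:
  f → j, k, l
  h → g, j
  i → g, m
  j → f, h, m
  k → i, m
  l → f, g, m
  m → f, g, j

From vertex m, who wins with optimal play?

Black

A0 = {g}
A1: add {h, i} — h (White) has h→g; i (White) has i→g.
A2: add {k} — k (White) has k→i.
A3 = A2; e.g. f (Black) can still go to j. Fixed point.
m never enters the attractor, so Black can avoid the target forever.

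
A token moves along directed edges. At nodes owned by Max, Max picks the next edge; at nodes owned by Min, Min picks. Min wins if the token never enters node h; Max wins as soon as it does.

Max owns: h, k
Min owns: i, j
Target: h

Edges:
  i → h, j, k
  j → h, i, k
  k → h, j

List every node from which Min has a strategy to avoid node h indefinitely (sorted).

i, j

A0 = {h}
A1: add {k} — k (Max) has k→h.
A2 = A1; e.g. i (Min) can still go to j. Fixed point.
Max's attractor = {h, k}; Min avoids the target exactly from the complement.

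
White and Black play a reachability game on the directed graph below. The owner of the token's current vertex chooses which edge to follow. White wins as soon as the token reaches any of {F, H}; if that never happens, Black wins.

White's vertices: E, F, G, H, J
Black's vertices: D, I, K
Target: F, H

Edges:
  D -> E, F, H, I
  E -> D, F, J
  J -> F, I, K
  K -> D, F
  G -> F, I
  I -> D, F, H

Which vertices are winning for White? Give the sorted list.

E, F, G, H, J

A0 = {F, H}
A1: add {E, G, J} — E (White) has E→F; G (White) has G→F; J (White) has J→F.
A2 = A1; e.g. D (Black) can still go to I. Fixed point.
White's winning region = {E, F, G, H, J}.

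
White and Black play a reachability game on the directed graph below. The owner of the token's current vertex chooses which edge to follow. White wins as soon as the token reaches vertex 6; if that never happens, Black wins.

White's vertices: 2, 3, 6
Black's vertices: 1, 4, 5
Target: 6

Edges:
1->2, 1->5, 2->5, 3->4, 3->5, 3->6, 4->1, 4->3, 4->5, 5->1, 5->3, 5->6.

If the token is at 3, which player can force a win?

A0 = {6}
A1: add {3} — 3 (White) has 3→6.
A2 = A1; e.g. 1 (Black) can still go to 2. Fixed point.
3 ∈ A1, so White can force the target.

White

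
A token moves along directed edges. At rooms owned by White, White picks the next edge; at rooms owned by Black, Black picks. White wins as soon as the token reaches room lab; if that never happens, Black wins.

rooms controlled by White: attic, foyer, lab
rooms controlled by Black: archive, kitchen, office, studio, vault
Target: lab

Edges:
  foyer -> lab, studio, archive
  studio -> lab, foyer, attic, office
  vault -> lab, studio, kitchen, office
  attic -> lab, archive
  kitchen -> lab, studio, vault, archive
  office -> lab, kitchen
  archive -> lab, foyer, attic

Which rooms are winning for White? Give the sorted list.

A0 = {lab}
A1: add {attic, foyer} — foyer (White) has foyer→lab; attic (White) has attic→lab.
A2: add {archive} — archive (Black): all of {lab, foyer, attic} already in.
A3 = A2; e.g. studio (Black) can still go to office. Fixed point.
White's winning region = {archive, attic, foyer, lab}.

archive, attic, foyer, lab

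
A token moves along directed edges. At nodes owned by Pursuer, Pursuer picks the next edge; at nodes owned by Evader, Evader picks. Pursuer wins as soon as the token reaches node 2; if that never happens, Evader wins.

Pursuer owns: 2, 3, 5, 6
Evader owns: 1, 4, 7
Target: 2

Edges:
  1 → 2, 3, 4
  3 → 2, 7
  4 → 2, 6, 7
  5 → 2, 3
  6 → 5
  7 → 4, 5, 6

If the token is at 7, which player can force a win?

Evader

A0 = {2}
A1: add {3, 5} — 3 (Pursuer) has 3→2; 5 (Pursuer) has 5→2.
A2: add {6} — 6 (Pursuer) has 6→5.
A3 = A2; e.g. 1 (Evader) can still go to 4. Fixed point.
7 never enters the attractor, so Evader can avoid the target forever.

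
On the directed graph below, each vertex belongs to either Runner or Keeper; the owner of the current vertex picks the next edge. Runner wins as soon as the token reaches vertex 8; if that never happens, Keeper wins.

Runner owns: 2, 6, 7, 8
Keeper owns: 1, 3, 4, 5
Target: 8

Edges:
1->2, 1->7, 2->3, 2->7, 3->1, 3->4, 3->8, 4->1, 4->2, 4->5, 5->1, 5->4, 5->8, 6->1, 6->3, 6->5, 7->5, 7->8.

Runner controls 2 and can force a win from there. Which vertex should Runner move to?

A0 = {8}
A1: add {7} — 7 (Runner) has 7→8.
A2: add {2} — 2 (Runner) has 2→7.
A3: add {1} — 1 (Keeper): all of {2, 7} already in.
A4: add {6} — 6 (Runner) has 6→1.
A5 = A4; e.g. 3 (Keeper) can still go to 4. Fixed point.
From 2, successor 7 is in the attractor (rank 1); the other successor 3 is not.

7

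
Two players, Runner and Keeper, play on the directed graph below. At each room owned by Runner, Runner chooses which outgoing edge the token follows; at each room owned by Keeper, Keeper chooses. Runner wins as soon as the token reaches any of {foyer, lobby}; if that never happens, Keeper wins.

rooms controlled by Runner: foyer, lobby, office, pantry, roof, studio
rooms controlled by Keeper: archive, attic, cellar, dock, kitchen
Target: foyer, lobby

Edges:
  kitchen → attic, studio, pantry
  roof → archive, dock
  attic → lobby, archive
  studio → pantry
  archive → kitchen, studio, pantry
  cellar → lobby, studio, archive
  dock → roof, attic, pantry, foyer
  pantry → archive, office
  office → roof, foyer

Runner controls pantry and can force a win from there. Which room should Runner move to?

A0 = {foyer, lobby}
A1: add {office} — office (Runner) has office→foyer.
A2: add {pantry} — pantry (Runner) has pantry→office.
A3: add {studio} — studio (Runner) has studio→pantry.
A4 = A3; e.g. kitchen (Keeper) can still go to attic. Fixed point.
From pantry, successor office is in the attractor (rank 1); the other successor archive is not.

office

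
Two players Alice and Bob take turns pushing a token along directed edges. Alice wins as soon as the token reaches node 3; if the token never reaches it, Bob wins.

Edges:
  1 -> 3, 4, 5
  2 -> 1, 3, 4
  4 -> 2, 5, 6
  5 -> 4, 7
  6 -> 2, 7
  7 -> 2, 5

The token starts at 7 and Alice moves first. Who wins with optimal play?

Bob

Track states (vertex, player-to-move).
A0 = {(3,Alice), (3,Bob)}
A1: add {(1,Alice), (2,Alice)}.
A2 = A1; e.g. (1,Bob) stays out. (7,Alice) never enters ⇒ Bob avoids the target.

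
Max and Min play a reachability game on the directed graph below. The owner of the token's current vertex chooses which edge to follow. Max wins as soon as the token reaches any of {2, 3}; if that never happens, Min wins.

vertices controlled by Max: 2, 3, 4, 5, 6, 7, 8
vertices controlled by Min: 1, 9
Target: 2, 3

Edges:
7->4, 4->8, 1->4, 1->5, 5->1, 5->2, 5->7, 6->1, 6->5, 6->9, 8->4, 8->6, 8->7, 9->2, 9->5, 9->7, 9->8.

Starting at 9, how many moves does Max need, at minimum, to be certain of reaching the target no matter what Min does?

A0 = {2, 3}
A1: add {5} — 5 (Max) has 5→2.
A2: add {6} — 6 (Max) has 6→5.
A3: add {8} — 8 (Max) has 8→6.
A4: add {4} — 4 (Max) has 4→8.
A5: add {1, 7} — 1 (Min): all of {4, 5} already in; 7 (Max) has 7→4.
A6: add {9} — 9 (Min): all of {2, 5, 7, 8} already in.
A6 = all vertices. Fixed point.
9 enters the attractor at level 6, so Max can force the target in 6 moves from there.

6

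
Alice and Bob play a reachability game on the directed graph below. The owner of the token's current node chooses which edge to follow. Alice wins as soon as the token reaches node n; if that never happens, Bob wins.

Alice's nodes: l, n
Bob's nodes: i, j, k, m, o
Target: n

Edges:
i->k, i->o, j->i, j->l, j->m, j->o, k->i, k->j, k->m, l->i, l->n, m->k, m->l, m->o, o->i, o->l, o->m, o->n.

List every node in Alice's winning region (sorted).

A0 = {n}
A1: add {l} — l (Alice) has l→n.
A2 = A1; e.g. i (Bob) can still go to k. Fixed point.
Alice's winning region = {l, n}.

l, n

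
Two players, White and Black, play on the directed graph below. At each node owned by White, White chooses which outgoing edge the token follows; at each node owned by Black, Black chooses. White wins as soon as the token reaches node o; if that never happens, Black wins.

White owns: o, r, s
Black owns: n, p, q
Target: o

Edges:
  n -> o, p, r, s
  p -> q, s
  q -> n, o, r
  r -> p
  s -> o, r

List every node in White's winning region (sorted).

A0 = {o}
A1: add {s} — s (White) has s→o.
A2 = A1; e.g. n (Black) can still go to p. Fixed point.
White's winning region = {o, s}.

o, s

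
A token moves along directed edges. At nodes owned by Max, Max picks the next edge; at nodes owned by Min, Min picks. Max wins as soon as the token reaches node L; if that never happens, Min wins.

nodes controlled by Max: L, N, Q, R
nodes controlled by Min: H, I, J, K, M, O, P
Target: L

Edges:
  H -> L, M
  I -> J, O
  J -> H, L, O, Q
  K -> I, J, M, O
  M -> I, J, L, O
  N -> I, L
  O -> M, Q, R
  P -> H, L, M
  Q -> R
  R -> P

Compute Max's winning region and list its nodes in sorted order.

L, N

A0 = {L}
A1: add {N} — N (Max) has N→L.
A2 = A1; e.g. H (Min) can still go to M. Fixed point.
Max's winning region = {L, N}.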